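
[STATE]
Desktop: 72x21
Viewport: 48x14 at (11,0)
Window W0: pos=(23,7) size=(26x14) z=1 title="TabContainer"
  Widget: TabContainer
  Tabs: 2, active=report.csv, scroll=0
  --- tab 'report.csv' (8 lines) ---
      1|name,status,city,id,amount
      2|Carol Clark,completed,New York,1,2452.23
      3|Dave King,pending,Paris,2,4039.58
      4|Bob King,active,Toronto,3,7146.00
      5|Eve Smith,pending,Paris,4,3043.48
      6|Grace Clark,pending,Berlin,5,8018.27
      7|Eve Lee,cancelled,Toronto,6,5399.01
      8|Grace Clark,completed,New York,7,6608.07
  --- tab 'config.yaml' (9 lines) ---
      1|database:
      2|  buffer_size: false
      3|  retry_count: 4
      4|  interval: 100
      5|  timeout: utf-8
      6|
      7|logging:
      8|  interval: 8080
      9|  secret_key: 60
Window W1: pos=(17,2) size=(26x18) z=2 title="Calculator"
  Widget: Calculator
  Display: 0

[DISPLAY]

                                                
                                                
      ┏━━━━━━━━━━━━━━━━━━━━━━━━┓                
      ┃ Calculator             ┃                
      ┠────────────────────────┨                
      ┃                       0┃                
      ┃┌───┬───┬───┬───┐       ┃                
      ┃│ 7 │ 8 │ 9 │ ÷ │       ┃━━━━━┓          
      ┃├───┼───┼───┼───┤       ┃     ┃          
      ┃│ 4 │ 5 │ 6 │ × │       ┃─────┨          
      ┃├───┼───┼───┼───┤       ┃g.yam┃          
      ┃│ 1 │ 2 │ 3 │ - │       ┃─────┃          
      ┃├───┼───┼───┼───┤       ┃,amou┃          
      ┃│ 0 │ . │ = │ + │       ┃ed,Ne┃          


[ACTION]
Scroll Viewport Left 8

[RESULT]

                                                
                                                
              ┏━━━━━━━━━━━━━━━━━━━━━━━━┓        
              ┃ Calculator             ┃        
              ┠────────────────────────┨        
              ┃                       0┃        
              ┃┌───┬───┬───┬───┐       ┃        
              ┃│ 7 │ 8 │ 9 │ ÷ │       ┃━━━━━┓  
              ┃├───┼───┼───┼───┤       ┃     ┃  
              ┃│ 4 │ 5 │ 6 │ × │       ┃─────┨  
              ┃├───┼───┼───┼───┤       ┃g.yam┃  
              ┃│ 1 │ 2 │ 3 │ - │       ┃─────┃  
              ┃├───┼───┼───┼───┤       ┃,amou┃  
              ┃│ 0 │ . │ = │ + │       ┃ed,Ne┃  


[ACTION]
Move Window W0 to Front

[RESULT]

                                                
                                                
              ┏━━━━━━━━━━━━━━━━━━━━━━━━┓        
              ┃ Calculator             ┃        
              ┠────────────────────────┨        
              ┃                       0┃        
              ┃┌───┬───┬───┬───┐       ┃        
              ┃│ 7 │┏━━━━━━━━━━━━━━━━━━━━━━━━┓  
              ┃├───┼┃ TabContainer           ┃  
              ┃│ 4 │┠────────────────────────┨  
              ┃├───┼┃[report.csv]│ config.yam┃  
              ┃│ 1 │┃────────────────────────┃  
              ┃├───┼┃name,status,city,id,amou┃  
              ┃│ 0 │┃Carol Clark,completed,Ne┃  


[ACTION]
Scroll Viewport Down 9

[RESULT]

              ┃│ 7 │┏━━━━━━━━━━━━━━━━━━━━━━━━┓  
              ┃├───┼┃ TabContainer           ┃  
              ┃│ 4 │┠────────────────────────┨  
              ┃├───┼┃[report.csv]│ config.yam┃  
              ┃│ 1 │┃────────────────────────┃  
              ┃├───┼┃name,status,city,id,amou┃  
              ┃│ 0 │┃Carol Clark,completed,Ne┃  
              ┃├───┼┃Dave King,pending,Paris,┃  
              ┃│ C │┃Bob King,active,Toronto,┃  
              ┃└───┴┃Eve Smith,pending,Paris,┃  
              ┃     ┃Grace Clark,pending,Berl┃  
              ┃     ┃Eve Lee,cancelled,Toront┃  
              ┗━━━━━┃Grace Clark,completed,Ne┃  
                    ┗━━━━━━━━━━━━━━━━━━━━━━━━┛  


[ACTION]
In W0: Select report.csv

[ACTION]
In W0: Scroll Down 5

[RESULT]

              ┃│ 7 │┏━━━━━━━━━━━━━━━━━━━━━━━━┓  
              ┃├───┼┃ TabContainer           ┃  
              ┃│ 4 │┠────────────────────────┨  
              ┃├───┼┃[report.csv]│ config.yam┃  
              ┃│ 1 │┃────────────────────────┃  
              ┃├───┼┃Grace Clark,pending,Berl┃  
              ┃│ 0 │┃Eve Lee,cancelled,Toront┃  
              ┃├───┼┃Grace Clark,completed,Ne┃  
              ┃│ C │┃                        ┃  
              ┃└───┴┃                        ┃  
              ┃     ┃                        ┃  
              ┃     ┃                        ┃  
              ┗━━━━━┃                        ┃  
                    ┗━━━━━━━━━━━━━━━━━━━━━━━━┛  


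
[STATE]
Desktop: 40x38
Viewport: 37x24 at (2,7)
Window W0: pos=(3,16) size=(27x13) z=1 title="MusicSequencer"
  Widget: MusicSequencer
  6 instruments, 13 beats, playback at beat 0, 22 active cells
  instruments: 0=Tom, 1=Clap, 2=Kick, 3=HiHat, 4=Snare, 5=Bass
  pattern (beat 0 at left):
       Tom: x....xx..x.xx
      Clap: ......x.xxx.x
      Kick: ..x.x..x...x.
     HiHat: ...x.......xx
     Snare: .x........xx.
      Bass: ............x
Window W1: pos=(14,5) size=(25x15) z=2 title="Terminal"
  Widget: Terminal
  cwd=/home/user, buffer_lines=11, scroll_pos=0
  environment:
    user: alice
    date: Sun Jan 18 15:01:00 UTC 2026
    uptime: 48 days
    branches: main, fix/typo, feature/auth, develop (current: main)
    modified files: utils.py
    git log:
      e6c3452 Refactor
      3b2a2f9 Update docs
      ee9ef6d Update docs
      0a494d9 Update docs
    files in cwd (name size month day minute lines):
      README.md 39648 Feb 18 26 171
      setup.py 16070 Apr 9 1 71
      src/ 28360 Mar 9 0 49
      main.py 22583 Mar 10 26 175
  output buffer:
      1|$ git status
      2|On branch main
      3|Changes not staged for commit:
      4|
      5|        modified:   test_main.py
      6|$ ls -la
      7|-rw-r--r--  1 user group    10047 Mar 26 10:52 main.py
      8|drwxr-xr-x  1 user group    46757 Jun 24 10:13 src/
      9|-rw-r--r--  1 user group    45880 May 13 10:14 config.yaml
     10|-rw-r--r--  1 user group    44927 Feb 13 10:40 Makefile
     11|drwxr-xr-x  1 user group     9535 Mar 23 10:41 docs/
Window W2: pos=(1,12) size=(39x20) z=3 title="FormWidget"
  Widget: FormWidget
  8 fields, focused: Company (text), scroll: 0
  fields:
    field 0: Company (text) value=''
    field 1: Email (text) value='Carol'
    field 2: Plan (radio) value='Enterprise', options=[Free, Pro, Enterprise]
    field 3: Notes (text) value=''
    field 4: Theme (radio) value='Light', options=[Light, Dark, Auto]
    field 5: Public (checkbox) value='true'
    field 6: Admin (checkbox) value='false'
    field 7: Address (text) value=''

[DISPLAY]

            ┠───────────────────────┨
            ┃$ git status           ┃
            ┃On branch main         ┃
            ┃Changes not staged for ┃
            ┃                       ┃
━━━━━━━━━━━━━━━━━━━━━━━━━━━━━━━━━━━━━
 FormWidget                          
─────────────────────────────────────
> Company:    [                     ]
  Email:      [Carol                ]
  Plan:       ( ) Free  ( ) Pro  (●) 
  Notes:      [                     ]
  Theme:      (●) Light  ( ) Dark  ( 
  Public:     [x]                    
  Admin:      [ ]                    
  Address:    [                     ]
                                     
                                     
                                     
                                     
                                     
                                     
                                     
                                     


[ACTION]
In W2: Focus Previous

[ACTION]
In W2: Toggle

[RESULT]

            ┠───────────────────────┨
            ┃$ git status           ┃
            ┃On branch main         ┃
            ┃Changes not staged for ┃
            ┃                       ┃
━━━━━━━━━━━━━━━━━━━━━━━━━━━━━━━━━━━━━
 FormWidget                          
─────────────────────────────────────
  Company:    [                     ]
  Email:      [Carol                ]
  Plan:       ( ) Free  ( ) Pro  (●) 
  Notes:      [                     ]
  Theme:      (●) Light  ( ) Dark  ( 
  Public:     [x]                    
  Admin:      [ ]                    
> Address:    [                     ]
                                     
                                     
                                     
                                     
                                     
                                     
                                     
                                     


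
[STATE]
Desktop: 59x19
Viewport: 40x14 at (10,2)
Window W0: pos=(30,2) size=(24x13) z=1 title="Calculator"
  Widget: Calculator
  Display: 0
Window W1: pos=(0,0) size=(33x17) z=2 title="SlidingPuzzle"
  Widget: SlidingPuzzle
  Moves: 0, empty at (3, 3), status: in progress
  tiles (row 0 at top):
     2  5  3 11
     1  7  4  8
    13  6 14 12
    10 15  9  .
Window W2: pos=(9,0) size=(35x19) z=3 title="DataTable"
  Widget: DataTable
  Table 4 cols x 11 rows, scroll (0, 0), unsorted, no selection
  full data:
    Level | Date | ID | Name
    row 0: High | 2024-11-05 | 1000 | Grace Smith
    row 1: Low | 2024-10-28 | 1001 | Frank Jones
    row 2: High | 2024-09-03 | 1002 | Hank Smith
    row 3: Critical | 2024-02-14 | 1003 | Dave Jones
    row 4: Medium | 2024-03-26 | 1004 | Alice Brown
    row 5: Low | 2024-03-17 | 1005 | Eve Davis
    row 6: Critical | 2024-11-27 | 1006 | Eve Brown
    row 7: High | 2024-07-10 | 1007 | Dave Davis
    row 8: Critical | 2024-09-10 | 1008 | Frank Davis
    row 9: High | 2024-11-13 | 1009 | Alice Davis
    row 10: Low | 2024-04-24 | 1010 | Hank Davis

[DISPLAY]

─────────────────────────────────┨━━━━━━
Level   │Date      │ID  │Name    ┃      
────────┼──────────┼────┼────────┃──────
High    │2024-11-05│1000│Grace Sm┃      
Low     │2024-10-28│1001│Frank Jo┃───┐  
High    │2024-09-03│1002│Hank Smi┃ ÷ │  
Critical│2024-02-14│1003│Dave Jon┃───┤  
Medium  │2024-03-26│1004│Alice Br┃ × │  
Low     │2024-03-17│1005│Eve Davi┃───┤  
Critical│2024-11-27│1006│Eve Brow┃ - │  
High    │2024-07-10│1007│Dave Dav┃───┤  
Critical│2024-09-10│1008│Frank Da┃ + │  
High    │2024-11-13│1009│Alice Da┃━━━━━━
Low     │2024-04-24│1010│Hank Dav┃      


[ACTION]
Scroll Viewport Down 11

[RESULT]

High    │2024-11-05│1000│Grace Sm┃      
Low     │2024-10-28│1001│Frank Jo┃───┐  
High    │2024-09-03│1002│Hank Smi┃ ÷ │  
Critical│2024-02-14│1003│Dave Jon┃───┤  
Medium  │2024-03-26│1004│Alice Br┃ × │  
Low     │2024-03-17│1005│Eve Davi┃───┤  
Critical│2024-11-27│1006│Eve Brow┃ - │  
High    │2024-07-10│1007│Dave Dav┃───┤  
Critical│2024-09-10│1008│Frank Da┃ + │  
High    │2024-11-13│1009│Alice Da┃━━━━━━
Low     │2024-04-24│1010│Hank Dav┃      
                                 ┃      
                                 ┃      
━━━━━━━━━━━━━━━━━━━━━━━━━━━━━━━━━┛      


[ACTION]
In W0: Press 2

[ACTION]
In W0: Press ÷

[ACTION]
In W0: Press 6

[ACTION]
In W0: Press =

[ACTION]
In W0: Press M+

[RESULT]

High    │2024-11-05│1000│Grace Sm┃333333
Low     │2024-10-28│1001│Frank Jo┃───┐  
High    │2024-09-03│1002│Hank Smi┃ ÷ │  
Critical│2024-02-14│1003│Dave Jon┃───┤  
Medium  │2024-03-26│1004│Alice Br┃ × │  
Low     │2024-03-17│1005│Eve Davi┃───┤  
Critical│2024-11-27│1006│Eve Brow┃ - │  
High    │2024-07-10│1007│Dave Dav┃───┤  
Critical│2024-09-10│1008│Frank Da┃ + │  
High    │2024-11-13│1009│Alice Da┃━━━━━━
Low     │2024-04-24│1010│Hank Dav┃      
                                 ┃      
                                 ┃      
━━━━━━━━━━━━━━━━━━━━━━━━━━━━━━━━━┛      


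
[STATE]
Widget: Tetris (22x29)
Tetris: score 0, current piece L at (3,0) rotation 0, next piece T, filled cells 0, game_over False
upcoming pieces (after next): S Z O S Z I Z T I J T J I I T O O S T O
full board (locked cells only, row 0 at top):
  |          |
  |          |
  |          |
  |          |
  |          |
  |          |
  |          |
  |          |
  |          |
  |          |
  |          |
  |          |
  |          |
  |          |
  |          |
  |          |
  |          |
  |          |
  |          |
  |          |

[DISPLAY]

     ▒    │Next:      
   ▒▒▒    │ ▒         
          │▒▒▒        
          │           
          │           
          │           
          │Score:     
          │0          
          │           
          │           
          │           
          │           
          │           
          │           
          │           
          │           
          │           
          │           
          │           
          │           
          │           
          │           
          │           
          │           
          │           
          │           
          │           
          │           
          │           


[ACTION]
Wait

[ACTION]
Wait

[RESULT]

          │Next:      
          │ ▒         
     ▒    │▒▒▒        
   ▒▒▒    │           
          │           
          │           
          │Score:     
          │0          
          │           
          │           
          │           
          │           
          │           
          │           
          │           
          │           
          │           
          │           
          │           
          │           
          │           
          │           
          │           
          │           
          │           
          │           
          │           
          │           
          │           


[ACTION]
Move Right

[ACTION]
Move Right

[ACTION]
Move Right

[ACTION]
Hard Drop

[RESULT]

    ▒     │Next:      
   ▒▒▒    │ ░░        
          │░░         
          │           
          │           
          │           
          │Score:     
          │0          
          │           
          │           
          │           
          │           
          │           
          │           
          │           
          │           
          │           
          │           
        ▒ │           
      ▒▒▒ │           
          │           
          │           
          │           
          │           
          │           
          │           
          │           
          │           
          │           


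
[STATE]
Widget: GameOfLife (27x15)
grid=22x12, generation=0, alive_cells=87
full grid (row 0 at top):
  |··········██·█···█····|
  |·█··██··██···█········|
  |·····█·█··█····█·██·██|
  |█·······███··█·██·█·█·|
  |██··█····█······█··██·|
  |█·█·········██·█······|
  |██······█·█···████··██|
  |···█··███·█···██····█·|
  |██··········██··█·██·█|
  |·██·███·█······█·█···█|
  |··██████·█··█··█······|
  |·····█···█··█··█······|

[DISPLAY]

Gen: 0                     
··········██·█···█····     
·█··██··██···█········     
·····█·█··█····█·██·██     
█·······███··█·██·█·█·     
██··█····█······█··██·     
█·█·········██·█······     
██······█·█···████··██     
···█··███·█···██····█·     
██··········██··█·██·█     
·██·███·█······█·█···█     
··██████·█··█··█······     
·····█···█··█··█······     
                           
                           


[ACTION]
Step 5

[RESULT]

Gen: 5                     
·······██·█████··█····     
····███······█········     
····██······█··███····     
██····█····█·····█····     
█·█··········████···██     
·█·█······██████·····█     
··█······█··█·█····█·█     
█··█··██████······█···     
█·██·······██·█···█··█     
█···█·······██······██     
█████·················     
··█···················     
                           
                           


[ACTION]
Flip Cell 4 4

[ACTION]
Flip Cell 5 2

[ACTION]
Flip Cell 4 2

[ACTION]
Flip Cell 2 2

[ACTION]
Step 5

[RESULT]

Gen: 10                    
···█········█··██·····     
·█··█·······█··████···     
·█·█··············██··     
···█············█·█···     
█·█············█·██···     
····███████····█·█····     
█··██████·█·····████··     
··██·█·███·██····██·█·     
··██···█·█········██··     
·█····████·██·········     
·······██·············     
·████·················     
                           
                           


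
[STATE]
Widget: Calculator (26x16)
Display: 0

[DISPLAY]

                         0
┌───┬───┬───┬───┐         
│ 7 │ 8 │ 9 │ ÷ │         
├───┼───┼───┼───┤         
│ 4 │ 5 │ 6 │ × │         
├───┼───┼───┼───┤         
│ 1 │ 2 │ 3 │ - │         
├───┼───┼───┼───┤         
│ 0 │ . │ = │ + │         
├───┼───┼───┼───┤         
│ C │ MC│ MR│ M+│         
└───┴───┴───┴───┘         
                          
                          
                          
                          


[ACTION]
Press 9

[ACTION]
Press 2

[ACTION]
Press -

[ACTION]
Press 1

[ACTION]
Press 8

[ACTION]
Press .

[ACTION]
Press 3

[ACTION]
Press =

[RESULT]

                      73.7
┌───┬───┬───┬───┐         
│ 7 │ 8 │ 9 │ ÷ │         
├───┼───┼───┼───┤         
│ 4 │ 5 │ 6 │ × │         
├───┼───┼───┼───┤         
│ 1 │ 2 │ 3 │ - │         
├───┼───┼───┼───┤         
│ 0 │ . │ = │ + │         
├───┼───┼───┼───┤         
│ C │ MC│ MR│ M+│         
└───┴───┴───┴───┘         
                          
                          
                          
                          


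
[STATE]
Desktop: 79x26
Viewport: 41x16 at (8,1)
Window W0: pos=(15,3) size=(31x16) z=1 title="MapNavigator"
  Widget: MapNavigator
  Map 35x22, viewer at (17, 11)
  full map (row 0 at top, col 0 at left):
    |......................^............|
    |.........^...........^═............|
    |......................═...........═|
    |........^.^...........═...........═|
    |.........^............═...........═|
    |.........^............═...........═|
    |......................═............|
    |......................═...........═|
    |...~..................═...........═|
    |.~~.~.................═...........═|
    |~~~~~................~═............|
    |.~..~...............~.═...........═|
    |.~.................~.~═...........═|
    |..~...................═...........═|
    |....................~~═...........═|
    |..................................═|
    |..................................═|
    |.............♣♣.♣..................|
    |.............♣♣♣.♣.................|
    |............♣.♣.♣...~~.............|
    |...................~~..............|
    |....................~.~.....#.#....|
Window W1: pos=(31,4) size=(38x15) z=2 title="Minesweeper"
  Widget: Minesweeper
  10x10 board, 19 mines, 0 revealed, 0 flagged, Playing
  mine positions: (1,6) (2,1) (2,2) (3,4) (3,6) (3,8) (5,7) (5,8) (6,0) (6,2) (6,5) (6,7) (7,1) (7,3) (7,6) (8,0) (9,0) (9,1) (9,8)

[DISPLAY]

                                         
                                         
       ┏━━━━━━━━━━━━━━━━━━━━━━━━━━━━━┓   
       ┃ MapNavigator  ┏━━━━━━━━━━━━━━━━━
       ┠───────────────┃ Minesweeper     
       ┃......^........┠─────────────────
       ┃...............┃■■■■■■■■■■       
       ┃...............┃■■■■■■■■■■       
       ┃~..............┃■■■■■■■■■■       
       ┃.~.............┃■■■■■■■■■■       
       ┃~~.............┃■■■■■■■■■■       
       ┃.~............@┃■■■■■■■■■■       
       ┃...............┃■■■■■■■■■■       
       ┃...............┃■■■■■■■■■■       
       ┃...............┃■■■■■■■■■■       
       ┃...............┃■■■■■■■■■■       


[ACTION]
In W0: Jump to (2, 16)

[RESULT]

                                         
                                         
       ┏━━━━━━━━━━━━━━━━━━━━━━━━━━━━━┓   
       ┃ MapNavigator  ┏━━━━━━━━━━━━━━━━━
       ┠───────────────┃ Minesweeper     
       ┃            ~~~┠─────────────────
       ┃            .~.┃■■■■■■■■■■       
       ┃            .~.┃■■■■■■■■■■       
       ┃            ..~┃■■■■■■■■■■       
       ┃            ...┃■■■■■■■■■■       
       ┃            ...┃■■■■■■■■■■       
       ┃            ..@┃■■■■■■■■■■       
       ┃            ...┃■■■■■■■■■■       
       ┃            ...┃■■■■■■■■■■       
       ┃            ...┃■■■■■■■■■■       
       ┃            ...┃■■■■■■■■■■       


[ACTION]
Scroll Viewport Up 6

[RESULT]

                                         
                                         
                                         
       ┏━━━━━━━━━━━━━━━━━━━━━━━━━━━━━┓   
       ┃ MapNavigator  ┏━━━━━━━━━━━━━━━━━
       ┠───────────────┃ Minesweeper     
       ┃            ~~~┠─────────────────
       ┃            .~.┃■■■■■■■■■■       
       ┃            .~.┃■■■■■■■■■■       
       ┃            ..~┃■■■■■■■■■■       
       ┃            ...┃■■■■■■■■■■       
       ┃            ...┃■■■■■■■■■■       
       ┃            ..@┃■■■■■■■■■■       
       ┃            ...┃■■■■■■■■■■       
       ┃            ...┃■■■■■■■■■■       
       ┃            ...┃■■■■■■■■■■       


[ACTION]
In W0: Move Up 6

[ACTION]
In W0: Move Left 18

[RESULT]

                                         
                                         
                                         
       ┏━━━━━━━━━━━━━━━━━━━━━━━━━━━━━┓   
       ┃ MapNavigator  ┏━━━━━━━━━━━━━━━━━
       ┠───────────────┃ Minesweeper     
       ┃              .┠─────────────────
       ┃              .┃■■■■■■■■■■       
       ┃              .┃■■■■■■■■■■       
       ┃              .┃■■■■■■■■■■       
       ┃              .┃■■■■■■■■■■       
       ┃              .┃■■■■■■■■■■       
       ┃              @┃■■■■■■■■■■       
       ┃              .┃■■■■■■■■■■       
       ┃              .┃■■■■■■■■■■       
       ┃              .┃■■■■■■■■■■       


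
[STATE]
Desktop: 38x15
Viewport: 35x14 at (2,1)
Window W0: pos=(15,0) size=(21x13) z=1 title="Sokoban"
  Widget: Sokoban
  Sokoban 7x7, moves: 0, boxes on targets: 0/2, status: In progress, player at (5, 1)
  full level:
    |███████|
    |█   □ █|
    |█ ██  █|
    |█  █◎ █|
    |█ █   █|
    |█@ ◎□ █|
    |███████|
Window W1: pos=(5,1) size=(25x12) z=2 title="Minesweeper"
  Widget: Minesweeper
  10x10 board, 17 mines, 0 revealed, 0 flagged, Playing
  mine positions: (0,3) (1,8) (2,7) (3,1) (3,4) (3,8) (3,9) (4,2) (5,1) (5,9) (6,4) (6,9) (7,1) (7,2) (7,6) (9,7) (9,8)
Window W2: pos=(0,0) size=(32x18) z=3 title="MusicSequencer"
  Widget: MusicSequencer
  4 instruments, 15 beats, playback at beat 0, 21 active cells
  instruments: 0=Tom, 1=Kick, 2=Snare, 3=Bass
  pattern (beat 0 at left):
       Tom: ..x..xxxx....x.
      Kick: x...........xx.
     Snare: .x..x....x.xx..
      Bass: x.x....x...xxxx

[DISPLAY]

MusicSequencer               ┃   ┃ 
─────────────────────────────┨───┨ 
     ▼12345678901234         ┃   ┃ 
  Tom··█··████····█·         ┃   ┃ 
 Kick█···········██·         ┃   ┃ 
Snare·█··█····█·██··         ┃   ┃ 
 Bass█·█····█···████         ┃   ┃ 
                             ┃   ┃ 
                             ┃   ┃ 
                             ┃   ┃ 
                             ┃   ┃ 
                             ┃━━━┛ 
                             ┃     
                             ┃     


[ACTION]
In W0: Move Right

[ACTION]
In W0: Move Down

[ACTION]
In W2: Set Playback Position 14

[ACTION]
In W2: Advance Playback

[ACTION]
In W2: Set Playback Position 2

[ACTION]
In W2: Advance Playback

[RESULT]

MusicSequencer               ┃   ┃ 
─────────────────────────────┨───┨ 
     012▼45678901234         ┃   ┃ 
  Tom··█··████····█·         ┃   ┃ 
 Kick█···········██·         ┃   ┃ 
Snare·█··█····█·██··         ┃   ┃ 
 Bass█·█····█···████         ┃   ┃ 
                             ┃   ┃ 
                             ┃   ┃ 
                             ┃   ┃ 
                             ┃   ┃ 
                             ┃━━━┛ 
                             ┃     
                             ┃     


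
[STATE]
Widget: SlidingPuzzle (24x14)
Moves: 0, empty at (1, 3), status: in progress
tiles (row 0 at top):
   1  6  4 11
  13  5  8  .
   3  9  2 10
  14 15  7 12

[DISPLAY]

┌────┬────┬────┬────┐   
│  1 │  6 │  4 │ 11 │   
├────┼────┼────┼────┤   
│ 13 │  5 │  8 │    │   
├────┼────┼────┼────┤   
│  3 │  9 │  2 │ 10 │   
├────┼────┼────┼────┤   
│ 14 │ 15 │  7 │ 12 │   
└────┴────┴────┴────┘   
Moves: 0                
                        
                        
                        
                        


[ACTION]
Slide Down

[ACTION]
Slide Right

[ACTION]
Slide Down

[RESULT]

┌────┬────┬────┬────┐   
│  1 │  6 │    │  4 │   
├────┼────┼────┼────┤   
│ 13 │  5 │  8 │ 11 │   
├────┼────┼────┼────┤   
│  3 │  9 │  2 │ 10 │   
├────┼────┼────┼────┤   
│ 14 │ 15 │  7 │ 12 │   
└────┴────┴────┴────┘   
Moves: 2                
                        
                        
                        
                        


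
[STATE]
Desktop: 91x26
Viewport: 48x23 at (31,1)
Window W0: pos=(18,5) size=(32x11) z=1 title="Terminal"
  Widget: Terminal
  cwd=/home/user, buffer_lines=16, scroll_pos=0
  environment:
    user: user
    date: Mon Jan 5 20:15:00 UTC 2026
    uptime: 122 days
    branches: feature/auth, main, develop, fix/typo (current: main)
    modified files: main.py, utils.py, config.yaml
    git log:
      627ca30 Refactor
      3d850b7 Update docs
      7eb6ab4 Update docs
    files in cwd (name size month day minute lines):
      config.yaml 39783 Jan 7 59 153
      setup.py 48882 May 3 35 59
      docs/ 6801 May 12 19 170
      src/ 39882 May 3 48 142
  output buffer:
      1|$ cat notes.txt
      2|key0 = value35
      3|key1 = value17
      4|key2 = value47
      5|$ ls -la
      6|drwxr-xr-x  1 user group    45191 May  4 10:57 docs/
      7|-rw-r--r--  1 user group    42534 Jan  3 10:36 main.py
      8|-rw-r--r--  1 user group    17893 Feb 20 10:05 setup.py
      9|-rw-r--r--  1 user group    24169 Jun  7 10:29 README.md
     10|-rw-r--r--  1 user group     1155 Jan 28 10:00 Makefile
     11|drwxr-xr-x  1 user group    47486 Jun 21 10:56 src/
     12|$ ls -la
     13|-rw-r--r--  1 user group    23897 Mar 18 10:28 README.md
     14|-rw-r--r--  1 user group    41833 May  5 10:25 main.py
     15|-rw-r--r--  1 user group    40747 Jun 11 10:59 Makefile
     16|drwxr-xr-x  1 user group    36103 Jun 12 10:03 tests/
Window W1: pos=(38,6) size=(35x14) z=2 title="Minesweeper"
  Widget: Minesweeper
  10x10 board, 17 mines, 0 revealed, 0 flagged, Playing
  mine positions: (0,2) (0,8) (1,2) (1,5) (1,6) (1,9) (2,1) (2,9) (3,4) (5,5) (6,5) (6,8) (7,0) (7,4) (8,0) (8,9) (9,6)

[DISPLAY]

                                                
                                                
                                                
                                                
━━━━━━━━━━━━━━━━━━┓                             
       ┏━━━━━━━━━━━━━━━━━━━━━━━━━━━━━━━━━┓      
───────┃ Minesweeper                     ┃      
txt    ┠─────────────────────────────────┨      
35     ┃■■■■■■■■■■                       ┃      
17     ┃■■■■■■■■■■                       ┃      
47     ┃■■■■■■■■■■                       ┃      
       ┃■■■■■■■■■■                       ┃      
1 user ┃■■■■■■■■■■                       ┃      
1 user ┃■■■■■■■■■■                       ┃      
━━━━━━━┃■■■■■■■■■■                       ┃      
       ┃■■■■■■■■■■                       ┃      
       ┃■■■■■■■■■■                       ┃      
       ┃■■■■■■■■■■                       ┃      
       ┗━━━━━━━━━━━━━━━━━━━━━━━━━━━━━━━━━┛      
                                                
                                                
                                                
                                                


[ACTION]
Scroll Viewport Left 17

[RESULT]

                                                
                                                
                                                
                                                
    ┏━━━━━━━━━━━━━━━━━━━━━━━━━━━━━━┓            
    ┃ Terminal          ┏━━━━━━━━━━━━━━━━━━━━━━━
    ┠───────────────────┃ Minesweeper           
    ┃$ cat notes.txt    ┠───────────────────────
    ┃key0 = value35     ┃■■■■■■■■■■             
    ┃key1 = value17     ┃■■■■■■■■■■             
    ┃key2 = value47     ┃■■■■■■■■■■             
    ┃$ ls -la           ┃■■■■■■■■■■             
    ┃drwxr-xr-x  1 user ┃■■■■■■■■■■             
    ┃-rw-r--r--  1 user ┃■■■■■■■■■■             
    ┗━━━━━━━━━━━━━━━━━━━┃■■■■■■■■■■             
                        ┃■■■■■■■■■■             
                        ┃■■■■■■■■■■             
                        ┃■■■■■■■■■■             
                        ┗━━━━━━━━━━━━━━━━━━━━━━━
                                                
                                                
                                                
                                                


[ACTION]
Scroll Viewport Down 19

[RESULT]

                                                
                                                
    ┏━━━━━━━━━━━━━━━━━━━━━━━━━━━━━━┓            
    ┃ Terminal          ┏━━━━━━━━━━━━━━━━━━━━━━━
    ┠───────────────────┃ Minesweeper           
    ┃$ cat notes.txt    ┠───────────────────────
    ┃key0 = value35     ┃■■■■■■■■■■             
    ┃key1 = value17     ┃■■■■■■■■■■             
    ┃key2 = value47     ┃■■■■■■■■■■             
    ┃$ ls -la           ┃■■■■■■■■■■             
    ┃drwxr-xr-x  1 user ┃■■■■■■■■■■             
    ┃-rw-r--r--  1 user ┃■■■■■■■■■■             
    ┗━━━━━━━━━━━━━━━━━━━┃■■■■■■■■■■             
                        ┃■■■■■■■■■■             
                        ┃■■■■■■■■■■             
                        ┃■■■■■■■■■■             
                        ┗━━━━━━━━━━━━━━━━━━━━━━━
                                                
                                                
                                                
                                                
                                                
                                                


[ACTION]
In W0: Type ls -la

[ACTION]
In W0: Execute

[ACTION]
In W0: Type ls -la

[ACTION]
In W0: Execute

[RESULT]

                                                
                                                
    ┏━━━━━━━━━━━━━━━━━━━━━━━━━━━━━━┓            
    ┃ Terminal          ┏━━━━━━━━━━━━━━━━━━━━━━━
    ┠───────────────────┃ Minesweeper           
    ┃drwxr-xr-x  1 user ┠───────────────────────
    ┃$ ls -la           ┃■■■■■■■■■■             
    ┃-rw-r--r--  1 user ┃■■■■■■■■■■             
    ┃-rw-r--r--  1 user ┃■■■■■■■■■■             
    ┃drwxr-xr-x  1 user ┃■■■■■■■■■■             
    ┃drwxr-xr-x  1 user ┃■■■■■■■■■■             
    ┃$ █                ┃■■■■■■■■■■             
    ┗━━━━━━━━━━━━━━━━━━━┃■■■■■■■■■■             
                        ┃■■■■■■■■■■             
                        ┃■■■■■■■■■■             
                        ┃■■■■■■■■■■             
                        ┗━━━━━━━━━━━━━━━━━━━━━━━
                                                
                                                
                                                
                                                
                                                
                                                
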